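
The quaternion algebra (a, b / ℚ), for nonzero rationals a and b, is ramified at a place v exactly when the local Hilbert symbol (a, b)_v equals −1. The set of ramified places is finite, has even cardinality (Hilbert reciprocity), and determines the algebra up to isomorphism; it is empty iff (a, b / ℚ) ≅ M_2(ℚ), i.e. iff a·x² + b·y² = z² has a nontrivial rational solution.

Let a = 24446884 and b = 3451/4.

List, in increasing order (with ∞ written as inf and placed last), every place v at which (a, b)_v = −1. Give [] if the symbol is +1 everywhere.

[7, 11, 17, 29]

Mod squares: a ≡ 124729, b ≡ 3451. Check v ∈ {∞, 2, 7, 11, 17, 23, 29}.
v=2: v_2(a)=2, v_2(b)=-2; units ≡ 1, 3 (mod 8); ε·ε+αω+βω = 0·1+2·1+-2·0 ≡ 0  ⇒  (a,b)_2 = +1.
v=23: a=23^1·(≡9), b=23^0·(≡6) mod 23; (9|23)=+1, (6|23)=+1; (−1)^{1·0·11}·(+1)^0·(+1)^1 = +1.
v=17: a=17^1·(≡5), b=17^1·(≡4) mod 17; (5|17)=-1, (4|17)=+1; (−1)^{1·1·8}·(-1)^1·(+1)^1 = -1.
v=7: a=7^2·(≡5), b=7^1·(≡6) mod 7; (5|7)=-1, (6|7)=-1; (−1)^{2·1·3}·(-1)^1·(-1)^2 = -1.
v=∞: 124729 > 0 and 3451 > 0  ⇒  (a,b)_∞ = +1.
v=29: a=29^1·(≡24), b=29^1·(≡8) mod 29; (24|29)=+1, (8|29)=-1; (−1)^{1·1·14}·(+1)^1·(-1)^1 = -1.
v=11: a=11^1·(≡4), b=11^0·(≡2) mod 11; (4|11)=+1, (2|11)=-1; (−1)^{1·0·5}·(+1)^0·(-1)^1 = -1.
(124729, 3451 / ℚ) ramifies at {7, 11, 17, 29}: a division algebra.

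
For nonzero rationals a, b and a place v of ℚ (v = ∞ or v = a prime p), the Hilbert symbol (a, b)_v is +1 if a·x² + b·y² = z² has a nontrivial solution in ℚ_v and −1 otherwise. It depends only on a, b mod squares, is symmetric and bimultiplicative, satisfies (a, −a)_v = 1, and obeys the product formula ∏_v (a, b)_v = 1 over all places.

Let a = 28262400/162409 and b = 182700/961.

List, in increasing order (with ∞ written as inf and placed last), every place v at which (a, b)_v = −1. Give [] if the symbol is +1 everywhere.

(a, b) ≡ (69, 203) mod (ℚ^×)²; places V = {2, 3, 5, 7, 13, 23, 29, 31, ∞}.
(a,b)_31: α=-2, u≡14; β=-2, v≡17 (mod 31); (14|31)=+1, (17|31)=-1; sign (−1)^0·+1^-2·-1^-2 = +1.
(a,b)_2: α=14, β=2; u≡5, v≡3 (mod 8); ε(u)ε(v)=0·1, αω(v)=14·1, βω(u)=2·1; sum ≡ 0  ⇒  +1.
(a,b)_5: α=2, u≡4; β=2, v≡3 (mod 5); (4|5)=+1, (3|5)=-1; sign (−1)^0·+1^2·-1^2 = +1.
(a,b)_3: α=1, u≡2; β=2, v≡2 (mod 3); (2|3)=-1, (2|3)=-1; sign (−1)^0·-1^2·-1^1 = -1.
(a,b)_∞: sgn(69)=+, sgn(203)=+, so +1.
(a,b)_7: α=0, u≡6; β=1, v≡2 (mod 7); (6|7)=-1, (2|7)=+1; sign (−1)^0·-1^1·+1^0 = -1.
(a,b)_13: α=-2, u≡3; β=0, v≡2 (mod 13); (3|13)=+1, (2|13)=-1; sign (−1)^0·+1^0·-1^-2 = +1.
(a,b)_29: α=0, u≡21; β=1, v≡9 (mod 29); (21|29)=-1, (9|29)=+1; sign (−1)^0·-1^1·+1^0 = -1.
(a,b)_23: α=1, u≡8; β=0, v≡7 (mod 23); (8|23)=+1, (7|23)=-1; sign (−1)^0·+1^0·-1^1 = -1.
(69, 203 / ℚ) ramifies at {3, 7, 23, 29}: a division algebra.

[3, 7, 23, 29]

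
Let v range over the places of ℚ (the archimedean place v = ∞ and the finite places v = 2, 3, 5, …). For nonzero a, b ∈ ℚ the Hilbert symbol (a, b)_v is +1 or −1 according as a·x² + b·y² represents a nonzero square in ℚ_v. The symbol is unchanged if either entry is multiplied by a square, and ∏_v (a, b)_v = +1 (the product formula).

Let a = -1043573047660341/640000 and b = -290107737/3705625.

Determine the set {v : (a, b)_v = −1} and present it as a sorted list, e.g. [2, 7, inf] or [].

Mod squares: a ≡ -29, b ≡ -17. Check v ∈ {∞, 2, 3, 5, 7, 11, 17, 29, 37}.
v=37: a=37^2·(≡35), b=37^0·(≡13) mod 37; (35|37)=-1, (13|37)=-1; (−1)^{2·0·18}·(-1)^0·(-1)^2 = +1.
v=29: a=29^1·(≡20), b=29^0·(≡17) mod 29; (20|29)=+1, (17|29)=-1; (−1)^{1·0·14}·(+1)^0·(-1)^1 = -1.
v=17: a=17^6·(≡11), b=17^3·(≡8) mod 17; (11|17)=-1, (8|17)=+1; (−1)^{6·3·8}·(-1)^3·(+1)^6 = -1.
v=7: a=7^0·(≡3), b=7^-2·(≡1) mod 7; (3|7)=-1, (1|7)=+1; (−1)^{0·-2·3}·(-1)^-2·(+1)^0 = +1.
v=11: a=11^2·(≡1), b=11^-2·(≡4) mod 11; (1|11)=+1, (4|11)=+1; (−1)^{2·-2·5}·(+1)^-2·(+1)^2 = +1.
v=3: a=3^2·(≡1), b=3^10·(≡1) mod 3; (1|3)=+1, (1|3)=+1; (−1)^{2·10·1}·(+1)^10·(+1)^2 = +1.
v=2: v_2(a)=-10, v_2(b)=0; units ≡ 3, 7 (mod 8); ε·ε+αω+βω = 1·1+-10·0+0·1 ≡ 1  ⇒  (a,b)_2 = -1.
v=∞: -29 < 0 and -17 < 0  ⇒  (a,b)_∞ = -1.
v=5: a=5^-4·(≡1), b=5^-4·(≡2) mod 5; (1|5)=+1, (2|5)=-1; (−1)^{-4·-4·2}·(+1)^-4·(-1)^-4 = +1.
|Ram(-29, -17)| = 4, even; anisotropic at {2, 17, 29, ∞}.

[2, 17, 29, inf]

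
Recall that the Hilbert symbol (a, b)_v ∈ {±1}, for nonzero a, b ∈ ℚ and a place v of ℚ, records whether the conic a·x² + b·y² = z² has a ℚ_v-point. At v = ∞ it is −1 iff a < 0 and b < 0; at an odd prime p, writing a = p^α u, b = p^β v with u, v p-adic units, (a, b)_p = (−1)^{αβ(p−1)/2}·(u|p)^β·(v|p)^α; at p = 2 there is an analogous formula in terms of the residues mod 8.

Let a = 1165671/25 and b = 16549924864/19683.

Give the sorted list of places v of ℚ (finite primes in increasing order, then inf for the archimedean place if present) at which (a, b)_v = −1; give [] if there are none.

[2, 13]

Mod squares: a ≡ 1599, b ≡ 41943. Check v ∈ {∞, 2, 3, 5, 11, 13, 17, 31, 41}.
v=11: a=11^0·(≡4), b=11^1·(≡7) mod 11; (4|11)=+1, (7|11)=-1; (−1)^{0·1·5}·(+1)^1·(-1)^0 = +1.
v=13: a=13^1·(≡7), b=13^0·(≡5) mod 13; (7|13)=-1, (5|13)=-1; (−1)^{1·0·6}·(-1)^0·(-1)^1 = -1.
v=31: a=31^0·(≡14), b=31^1·(≡1) mod 31; (14|31)=+1, (1|31)=+1; (−1)^{0·1·15}·(+1)^1·(+1)^0 = +1.
v=17: a=17^0·(≡4), b=17^2·(≡8) mod 17; (4|17)=+1, (8|17)=+1; (−1)^{0·2·8}·(+1)^2·(+1)^0 = +1.
v=2: v_2(a)=0, v_2(b)=12; units ≡ 7, 7 (mod 8); ε·ε+αω+βω = 1·1+0·0+12·0 ≡ 1  ⇒  (a,b)_2 = -1.
v=∞: 1599 > 0 and 41943 > 0  ⇒  (a,b)_∞ = +1.
v=5: a=5^-2·(≡1), b=5^0·(≡3) mod 5; (1|5)=+1, (3|5)=-1; (−1)^{-2·0·2}·(+1)^0·(-1)^-2 = +1.
v=3: a=3^7·(≡2), b=3^-9·(≡1) mod 3; (2|3)=-1, (1|3)=+1; (−1)^{7·-9·1}·(-1)^-9·(+1)^7 = +1.
v=41: a=41^1·(≡4), b=41^1·(≡20) mod 41; (4|41)=+1, (20|41)=+1; (−1)^{1·1·20}·(+1)^1·(+1)^1 = +1.
|Ram(1599, 41943)| = 2, even; anisotropic at {2, 13}.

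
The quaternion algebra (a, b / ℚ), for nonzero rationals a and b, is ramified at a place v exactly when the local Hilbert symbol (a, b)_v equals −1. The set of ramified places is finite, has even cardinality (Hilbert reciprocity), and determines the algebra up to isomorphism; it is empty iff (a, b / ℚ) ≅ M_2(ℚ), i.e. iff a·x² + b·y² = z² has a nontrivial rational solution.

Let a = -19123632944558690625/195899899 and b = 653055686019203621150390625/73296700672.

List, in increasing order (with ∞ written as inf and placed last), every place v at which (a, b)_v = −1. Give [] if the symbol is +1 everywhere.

[5, 7, 11, 13, 17, 19]

(a, b) ≡ (-1995, 279565) mod (ℚ^×)²; places V = {2, 3, 5, 7, 11, 13, 17, 19, 23, ∞}.
(a,b)_7: α=5, u≡1; β=8, v≡6 (mod 7); (1|7)=+1, (6|7)=-1; sign (−1)^0·+1^8·-1^5 = -1.
(a,b)_19: α=-3, u≡11; β=-4, v≡3 (mod 19); (11|19)=+1, (3|19)=-1; sign (−1)^0·+1^-4·-1^-3 = -1.
(a,b)_13: α=-4, u≡5; β=-3, v≡12 (mod 13); (5|13)=-1, (12|13)=+1; sign (−1)^0·-1^-3·+1^-4 = -1.
(a,b)_11: α=2, u≡7; β=3, v≡5 (mod 11); (7|11)=-1, (5|11)=+1; sign (−1)^0·-1^3·+1^2 = -1.
(a,b)_∞: sgn(-1995)=−, sgn(279565)=+, so +1.
(a,b)_5: α=5, u≡1; β=9, v≡2 (mod 5); (1|5)=+1, (2|5)=-1; sign (−1)^0·+1^9·-1^5 = -1.
(a,b)_3: α=9, u≡1; β=6, v≡1 (mod 3); (1|3)=+1, (1|3)=+1; sign (−1)^0·+1^6·+1^9 = +1.
(a,b)_23: α=2, u≡9; β=3, v≡22 (mod 23); (9|23)=+1, (22|23)=-1; sign (−1)^0·+1^3·-1^2 = +1.
(a,b)_2: α=0, β=-8; u≡5, v≡5 (mod 8); ε(u)ε(v)=0·0, αω(v)=0·1, βω(u)=-8·1; sum ≡ 0  ⇒  +1.
(a,b)_17: α=2, u≡10; β=3, v≡14 (mod 17); (10|17)=-1, (14|17)=-1; sign (−1)^0·-1^3·-1^2 = -1.
(-1995, 279565 / ℚ) ramifies at {5, 7, 11, 13, 17, 19}: a division algebra.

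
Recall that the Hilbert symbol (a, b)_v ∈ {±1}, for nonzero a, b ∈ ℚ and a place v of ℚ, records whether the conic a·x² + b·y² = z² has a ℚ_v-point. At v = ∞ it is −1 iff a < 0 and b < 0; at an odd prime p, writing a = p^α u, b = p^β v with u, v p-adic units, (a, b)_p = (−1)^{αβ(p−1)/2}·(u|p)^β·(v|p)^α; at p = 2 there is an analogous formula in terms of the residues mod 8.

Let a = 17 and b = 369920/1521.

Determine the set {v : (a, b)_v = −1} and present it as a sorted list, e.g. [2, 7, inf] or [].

Mod squares: a ≡ 17, b ≡ 5. Check v ∈ {∞, 2, 3, 5, 13, 17}.
v=∞: 17 > 0 and 5 > 0  ⇒  (a,b)_∞ = +1.
v=3: a=3^0·(≡2), b=3^-2·(≡2) mod 3; (2|3)=-1, (2|3)=-1; (−1)^{0·-2·1}·(-1)^-2·(-1)^0 = +1.
v=17: a=17^1·(≡1), b=17^2·(≡7) mod 17; (1|17)=+1, (7|17)=-1; (−1)^{1·2·8}·(+1)^2·(-1)^1 = -1.
v=2: v_2(a)=0, v_2(b)=8; units ≡ 1, 5 (mod 8); ε·ε+αω+βω = 0·0+0·1+8·0 ≡ 0  ⇒  (a,b)_2 = +1.
v=5: a=5^0·(≡2), b=5^1·(≡4) mod 5; (2|5)=-1, (4|5)=+1; (−1)^{0·1·2}·(-1)^1·(+1)^0 = -1.
v=13: a=13^0·(≡4), b=13^-2·(≡2) mod 13; (4|13)=+1, (2|13)=-1; (−1)^{0·-2·6}·(+1)^-2·(-1)^0 = +1.
Ram(17, 5) = {5, 17}; no ℚ_5-point on the conic.

[5, 17]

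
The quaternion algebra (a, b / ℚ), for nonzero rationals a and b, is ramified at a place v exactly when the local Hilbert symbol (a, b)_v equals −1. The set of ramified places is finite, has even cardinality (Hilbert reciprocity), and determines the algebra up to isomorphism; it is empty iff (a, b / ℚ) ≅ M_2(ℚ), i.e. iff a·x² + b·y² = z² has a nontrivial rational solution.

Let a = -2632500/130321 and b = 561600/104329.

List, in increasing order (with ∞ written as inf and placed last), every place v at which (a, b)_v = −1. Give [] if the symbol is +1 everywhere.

(a, b) ≡ (-13, 39) mod (ℚ^×)²; places V = {2, 3, 5, 13, 17, 19, ∞}.
(a,b)_3: α=4, u≡2; β=3, v≡1 (mod 3); (2|3)=-1, (1|3)=+1; sign (−1)^0·-1^3·+1^4 = -1.
(a,b)_2: α=2, β=6; u≡3, v≡7 (mod 8); ε(u)ε(v)=1·1, αω(v)=2·0, βω(u)=6·1; sum ≡ 1  ⇒  -1.
(a,b)_5: α=4, u≡3; β=2, v≡1 (mod 5); (3|5)=-1, (1|5)=+1; sign (−1)^0·-1^2·+1^4 = +1.
(a,b)_∞: sgn(-13)=−, sgn(39)=+, so +1.
(a,b)_13: α=1, u≡3; β=1, v≡10 (mod 13); (3|13)=+1, (10|13)=+1; sign (−1)^0·+1^1·+1^1 = +1.
(a,b)_17: α=0, u≡16; β=-2, v≡14 (mod 17); (16|17)=+1, (14|17)=-1; sign (−1)^0·+1^-2·-1^0 = +1.
(a,b)_19: α=-4, u≡7; β=-2, v≡9 (mod 19); (7|19)=+1, (9|19)=+1; sign (−1)^0·+1^-2·+1^-4 = +1.
(-13, 39 / ℚ) ramifies at {2, 3}: a division algebra.

[2, 3]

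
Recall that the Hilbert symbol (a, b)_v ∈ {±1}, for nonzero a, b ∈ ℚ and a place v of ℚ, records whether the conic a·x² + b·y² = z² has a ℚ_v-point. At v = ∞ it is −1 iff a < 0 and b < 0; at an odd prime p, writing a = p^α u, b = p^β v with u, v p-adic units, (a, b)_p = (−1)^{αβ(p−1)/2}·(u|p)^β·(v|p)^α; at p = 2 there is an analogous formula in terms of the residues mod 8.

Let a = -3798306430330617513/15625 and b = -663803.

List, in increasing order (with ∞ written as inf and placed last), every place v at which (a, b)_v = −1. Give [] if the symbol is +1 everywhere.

(a, b) ≡ (-162393, -13547) mod (ℚ^×)²; places V = {2, 3, 5, 7, 11, 17, 19, 23, 31, 37, ∞}.
(a,b)_23: α=2, u≡21; β=1, v≡4 (mod 23); (21|23)=-1, (4|23)=+1; sign (−1)^0·-1^1·+1^2 = -1.
(a,b)_2: α=0, β=0; u≡7, v≡5 (mod 8); ε(u)ε(v)=1·0, αω(v)=0·1, βω(u)=0·0; sum ≡ 0  ⇒  +1.
(a,b)_37: α=1, u≡19; β=0, v≡14 (mod 37); (19|37)=-1, (14|37)=-1; sign (−1)^0·-1^0·-1^1 = -1.
(a,b)_3: α=3, u≡1; β=0, v≡1 (mod 3); (1|3)=+1, (1|3)=+1; sign (−1)^0·+1^0·+1^3 = +1.
(a,b)_5: α=-6, u≡2; β=0, v≡2 (mod 5); (2|5)=-1, (2|5)=-1; sign (−1)^0·-1^0·-1^-6 = +1.
(a,b)_∞: sgn(-162393)=−, sgn(-13547)=−, so -1.
(a,b)_7: α=3, u≡5; β=2, v≡5 (mod 7); (5|7)=-1, (5|7)=-1; sign (−1)^0·-1^2·-1^3 = -1.
(a,b)_31: α=2, u≡5; β=1, v≡8 (mod 31); (5|31)=+1, (8|31)=+1; sign (−1)^0·+1^1·+1^2 = +1.
(a,b)_11: α=1, u≡7; β=0, v≡3 (mod 11); (7|11)=-1, (3|11)=+1; sign (−1)^0·-1^0·+1^1 = +1.
(a,b)_17: α=2, u≡1; β=0, v≡13 (mod 17); (1|17)=+1, (13|17)=+1; sign (−1)^0·+1^0·+1^2 = +1.
(a,b)_19: α=3, u≡18; β=1, v≡4 (mod 19); (18|19)=-1, (4|19)=+1; sign (−1)^1·-1^1·+1^3 = +1.
|Ram(-162393, -13547)| = 4, even; anisotropic at {7, 23, 37, ∞}.

[7, 23, 37, inf]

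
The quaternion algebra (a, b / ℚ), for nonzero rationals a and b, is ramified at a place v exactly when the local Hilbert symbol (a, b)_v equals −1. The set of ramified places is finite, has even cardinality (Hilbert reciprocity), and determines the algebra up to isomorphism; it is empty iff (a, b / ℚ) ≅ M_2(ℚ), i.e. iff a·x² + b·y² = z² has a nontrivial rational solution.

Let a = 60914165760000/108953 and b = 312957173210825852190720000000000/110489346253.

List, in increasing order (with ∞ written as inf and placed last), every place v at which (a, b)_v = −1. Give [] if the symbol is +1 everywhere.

(a, b) ≡ (5085353, 3731) mod (ℚ^×)²; places V = {2, 3, 5, 7, 11, 13, 17, 29, 41, 47, ∞}.
(a,b)_2: α=14, β=34; u≡1, v≡3 (mod 8); ε(u)ε(v)=0·1, αω(v)=14·1, βω(u)=34·0; sum ≡ 0  ⇒  +1.
(a,b)_∞: sgn(5085353)=+, sgn(3731)=+, so +1.
(a,b)_41: α=1, u≡18; β=3, v≡10 (mod 41); (18|41)=+1, (10|41)=+1; sign (−1)^0·+1^3·+1^1 = +1.
(a,b)_3: α=2, u≡2; β=6, v≡2 (mod 3); (2|3)=-1, (2|3)=-1; sign (−1)^0·-1^6·-1^2 = +1.
(a,b)_11: α=0, u≡4; β=-2, v≡2 (mod 11); (4|11)=+1, (2|11)=-1; sign (−1)^0·+1^-2·-1^0 = +1.
(a,b)_7: α=3, u≡5; β=5, v≡2 (mod 7); (5|7)=-1, (2|7)=+1; sign (−1)^1·-1^5·+1^3 = +1.
(a,b)_17: α=-2, u≡14; β=-4, v≡16 (mod 17); (14|17)=-1, (16|17)=+1; sign (−1)^0·-1^-4·+1^-2 = +1.
(a,b)_47: α=1, u≡11; β=2, v≡21 (mod 47); (11|47)=-1, (21|47)=+1; sign (−1)^0·-1^2·+1^1 = +1.
(a,b)_13: α=-1, u≡8; β=-1, v≡4 (mod 13); (8|13)=-1, (4|13)=+1; sign (−1)^0·-1^-1·+1^-1 = -1.
(a,b)_29: α=-1, u≡5; β=-2, v≡18 (mod 29); (5|29)=+1, (18|29)=-1; sign (−1)^0·+1^-2·-1^-1 = -1.
(a,b)_5: α=4, u≡2; β=10, v≡1 (mod 5); (2|5)=-1, (1|5)=+1; sign (−1)^0·-1^10·+1^4 = +1.
(5085353, 3731 / ℚ) ramifies at {13, 29}: a division algebra.

[13, 29]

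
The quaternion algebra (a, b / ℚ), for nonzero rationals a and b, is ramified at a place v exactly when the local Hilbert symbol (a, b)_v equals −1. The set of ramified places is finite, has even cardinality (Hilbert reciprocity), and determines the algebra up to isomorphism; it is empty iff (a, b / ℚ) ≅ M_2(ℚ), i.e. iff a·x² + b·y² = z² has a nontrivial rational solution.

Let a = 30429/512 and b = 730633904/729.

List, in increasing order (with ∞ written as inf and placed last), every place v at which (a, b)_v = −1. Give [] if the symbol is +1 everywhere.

[2, 3, 7, 11, 13, 23]

Mod squares: a ≡ 138, b ≡ 19019. Check v ∈ {∞, 2, 3, 7, 11, 13, 19, 23}.
v=11: a=11^0·(≡6), b=11^1·(≡10) mod 11; (6|11)=-1, (10|11)=-1; (−1)^{0·1·5}·(-1)^1·(-1)^0 = -1.
v=7: a=7^2·(≡5), b=7^5·(≡2) mod 7; (5|7)=-1, (2|7)=+1; (−1)^{2·5·3}·(-1)^5·(+1)^2 = -1.
v=23: a=23^1·(≡2), b=23^0·(≡5) mod 23; (2|23)=+1, (5|23)=-1; (−1)^{1·0·11}·(+1)^0·(-1)^1 = -1.
v=3: a=3^3·(≡1), b=3^-6·(≡2) mod 3; (1|3)=+1, (2|3)=-1; (−1)^{3·-6·1}·(+1)^-6·(-1)^3 = -1.
v=19: a=19^0·(≡9), b=19^1·(≡18) mod 19; (9|19)=+1, (18|19)=-1; (−1)^{0·1·9}·(+1)^1·(-1)^0 = +1.
v=13: a=13^0·(≡7), b=13^1·(≡7) mod 13; (7|13)=-1, (7|13)=-1; (−1)^{0·1·6}·(-1)^1·(-1)^0 = -1.
v=∞: 138 > 0 and 19019 > 0  ⇒  (a,b)_∞ = +1.
v=2: v_2(a)=-9, v_2(b)=4; units ≡ 5, 3 (mod 8); ε·ε+αω+βω = 0·1+-9·1+4·1 ≡ 1  ⇒  (a,b)_2 = -1.
(138, 19019 / ℚ) ramifies at {2, 3, 7, 11, 13, 23}: a division algebra.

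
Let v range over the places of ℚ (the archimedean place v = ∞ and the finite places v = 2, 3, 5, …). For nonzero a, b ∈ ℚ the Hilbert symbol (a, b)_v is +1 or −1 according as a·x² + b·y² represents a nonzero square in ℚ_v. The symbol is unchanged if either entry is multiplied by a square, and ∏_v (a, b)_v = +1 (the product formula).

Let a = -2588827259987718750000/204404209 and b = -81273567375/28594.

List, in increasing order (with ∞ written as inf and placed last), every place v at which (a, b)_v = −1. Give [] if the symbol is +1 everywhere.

(a, b) ≡ (-35, -15470) mod (ℚ^×)²; places V = {2, 3, 5, 7, 11, 13, 17, 29, ∞}.
(a,b)_13: α=2, u≡10; β=1, v≡8 (mod 13); (10|13)=+1, (8|13)=-1; sign (−1)^0·+1^1·-1^2 = +1.
(a,b)_17: α=-2, u≡15; β=-1, v≡15 (mod 17); (15|17)=+1, (15|17)=+1; sign (−1)^0·+1^-1·+1^-2 = +1.
(a,b)_29: α=-4, u≡1; β=-2, v≡23 (mod 29); (1|29)=+1, (23|29)=+1; sign (−1)^0·+1^-2·+1^-4 = +1.
(a,b)_11: α=4, u≡1; β=2, v≡2 (mod 11); (1|11)=+1, (2|11)=-1; sign (−1)^0·+1^2·-1^4 = +1.
(a,b)_2: α=4, β=-1; u≡5, v≡1 (mod 8); ε(u)ε(v)=0·0, αω(v)=4·0, βω(u)=-1·1; sum ≡ 1  ⇒  -1.
(a,b)_3: α=14, u≡1; β=10, v≡1 (mod 3); (1|3)=+1, (1|3)=+1; sign (−1)^0·+1^10·+1^14 = +1.
(a,b)_∞: sgn(-35)=−, sgn(-15470)=−, so -1.
(a,b)_5: α=9, u≡2; β=3, v≡4 (mod 5); (2|5)=-1, (4|5)=+1; sign (−1)^0·-1^3·+1^9 = -1.
(a,b)_7: α=1, u≡1; β=1, v≡1 (mod 7); (1|7)=+1, (1|7)=+1; sign (−1)^1·+1^1·+1^1 = -1.
|Ram(-35, -15470)| = 4, even; anisotropic at {2, 5, 7, ∞}.

[2, 5, 7, inf]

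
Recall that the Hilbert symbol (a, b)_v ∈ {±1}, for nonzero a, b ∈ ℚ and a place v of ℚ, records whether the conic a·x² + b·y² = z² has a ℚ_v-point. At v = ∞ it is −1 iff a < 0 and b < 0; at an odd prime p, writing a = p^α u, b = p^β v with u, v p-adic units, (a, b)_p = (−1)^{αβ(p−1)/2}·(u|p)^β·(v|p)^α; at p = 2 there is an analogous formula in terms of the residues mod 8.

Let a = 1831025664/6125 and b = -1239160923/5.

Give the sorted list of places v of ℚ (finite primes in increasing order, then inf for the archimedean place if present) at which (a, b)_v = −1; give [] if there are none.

[5, 11, 29, 31]

(a, b) ≡ (993395, -76491415) mod (ℚ^×)²; places V = {2, 3, 5, 7, 11, 13, 17, 29, 31, ∞}.
(a,b)_∞: sgn(993395)=+, sgn(-76491415)=−, so +1.
(a,b)_31: α=1, u≡27; β=1, v≡22 (mod 31); (27|31)=-1, (22|31)=-1; sign (−1)^1·-1^1·-1^1 = -1.
(a,b)_29: α=1, u≡22; β=1, v≡3 (mod 29); (22|29)=+1, (3|29)=-1; sign (−1)^0·+1^1·-1^1 = -1.
(a,b)_13: α=1, u≡9; β=1, v≡10 (mod 13); (9|13)=+1, (10|13)=+1; sign (−1)^0·+1^1·+1^1 = +1.
(a,b)_3: α=2, u≡2; β=4, v≡2 (mod 3); (2|3)=-1, (2|3)=-1; sign (−1)^0·-1^4·-1^2 = +1.
(a,b)_7: α=-2, u≡1; β=1, v≡5 (mod 7); (1|7)=+1, (5|7)=-1; sign (−1)^0·+1^1·-1^-2 = +1.
(a,b)_5: α=-3, u≡1; β=-1, v≡2 (mod 5); (1|5)=+1, (2|5)=-1; sign (−1)^0·+1^-1·-1^-3 = -1.
(a,b)_17: α=1, u≡10; β=1, v≡10 (mod 17); (10|17)=-1, (10|17)=-1; sign (−1)^0·-1^1·-1^1 = +1.
(a,b)_11: α=0, u≡8; β=1, v≡8 (mod 11); (8|11)=-1, (8|11)=-1; sign (−1)^0·-1^1·-1^0 = -1.
(a,b)_2: α=10, β=0; u≡3, v≡1 (mod 8); ε(u)ε(v)=1·0, αω(v)=10·0, βω(u)=0·1; sum ≡ 0  ⇒  +1.
Ram(993395, -76491415) = {5, 11, 29, 31}; no ℚ_5-point on the conic.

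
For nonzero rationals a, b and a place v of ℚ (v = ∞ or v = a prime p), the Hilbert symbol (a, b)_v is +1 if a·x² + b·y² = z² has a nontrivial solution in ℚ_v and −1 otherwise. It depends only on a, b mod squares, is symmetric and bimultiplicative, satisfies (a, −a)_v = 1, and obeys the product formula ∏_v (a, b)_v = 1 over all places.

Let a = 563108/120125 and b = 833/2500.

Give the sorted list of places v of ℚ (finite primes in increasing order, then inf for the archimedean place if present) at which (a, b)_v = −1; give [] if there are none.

Mod squares: a ≡ 85, b ≡ 17. Check v ∈ {∞, 2, 5, 7, 13, 17, 31}.
v=∞: 85 > 0 and 17 > 0  ⇒  (a,b)_∞ = +1.
v=31: a=31^-2·(≡24), b=31^0·(≡6) mod 31; (24|31)=-1, (6|31)=-1; (−1)^{-2·0·15}·(-1)^0·(-1)^-2 = +1.
v=5: a=5^-3·(≡3), b=5^-4·(≡2) mod 5; (3|5)=-1, (2|5)=-1; (−1)^{-3·-4·2}·(-1)^-4·(-1)^-3 = -1.
v=7: a=7^2·(≡1), b=7^2·(≡3) mod 7; (1|7)=+1, (3|7)=-1; (−1)^{2·2·3}·(+1)^2·(-1)^2 = +1.
v=17: a=17^1·(≡14), b=17^1·(≡15) mod 17; (14|17)=-1, (15|17)=+1; (−1)^{1·1·8}·(-1)^1·(+1)^1 = -1.
v=13: a=13^2·(≡6), b=13^0·(≡10) mod 13; (6|13)=-1, (10|13)=+1; (−1)^{2·0·6}·(-1)^0·(+1)^2 = +1.
v=2: v_2(a)=2, v_2(b)=-2; units ≡ 5, 1 (mod 8); ε·ε+αω+βω = 0·0+2·0+-2·1 ≡ 0  ⇒  (a,b)_2 = +1.
|Ram(85, 17)| = 2, even; anisotropic at {5, 17}.

[5, 17]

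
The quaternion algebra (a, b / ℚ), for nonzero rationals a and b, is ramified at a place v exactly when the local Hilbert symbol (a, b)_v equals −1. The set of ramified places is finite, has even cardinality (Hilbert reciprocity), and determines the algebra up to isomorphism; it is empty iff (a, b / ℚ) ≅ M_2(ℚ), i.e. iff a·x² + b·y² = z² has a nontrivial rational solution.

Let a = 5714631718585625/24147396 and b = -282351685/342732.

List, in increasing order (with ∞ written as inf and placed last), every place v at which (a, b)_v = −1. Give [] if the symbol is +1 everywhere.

(a, b) ≡ (17, -57855) mod (ℚ^×)²; places V = {2, 3, 5, 7, 11, 13, 17, 19, 29, ∞}.
(a,b)_7: α=-2, u≡6; β=1, v≡1 (mod 7); (6|7)=-1, (1|7)=+1; sign (−1)^0·-1^1·+1^-2 = -1.
(a,b)_∞: sgn(17)=+, sgn(-57855)=−, so +1.
(a,b)_17: α=1, u≡13; β=0, v≡9 (mod 17); (13|17)=+1, (9|17)=+1; sign (−1)^0·+1^0·+1^1 = +1.
(a,b)_11: α=6, u≡6; β=4, v≡4 (mod 11); (6|11)=-1, (4|11)=+1; sign (−1)^0·-1^4·+1^6 = +1.
(a,b)_5: α=4, u≡2; β=1, v≡4 (mod 5); (2|5)=-1, (4|5)=+1; sign (−1)^0·-1^1·+1^4 = -1.
(a,b)_29: α=2, u≡21; β=1, v≡5 (mod 29); (21|29)=-1, (5|29)=+1; sign (−1)^0·-1^1·+1^2 = -1.
(a,b)_3: α=-6, u≡2; β=-1, v≡2 (mod 3); (2|3)=-1, (2|3)=-1; sign (−1)^0·-1^-1·-1^-6 = -1.
(a,b)_2: α=-2, β=-2; u≡1, v≡1 (mod 8); ε(u)ε(v)=0·0, αω(v)=-2·0, βω(u)=-2·0; sum ≡ 0  ⇒  +1.
(a,b)_13: α=-2, u≡4; β=-4, v≡5 (mod 13); (4|13)=+1, (5|13)=-1; sign (−1)^0·+1^-4·-1^-2 = +1.
(a,b)_19: α=2, u≡7; β=1, v≡14 (mod 19); (7|19)=+1, (14|19)=-1; sign (−1)^0·+1^1·-1^2 = +1.
|Ram(17, -57855)| = 4, even; anisotropic at {3, 5, 7, 29}.

[3, 5, 7, 29]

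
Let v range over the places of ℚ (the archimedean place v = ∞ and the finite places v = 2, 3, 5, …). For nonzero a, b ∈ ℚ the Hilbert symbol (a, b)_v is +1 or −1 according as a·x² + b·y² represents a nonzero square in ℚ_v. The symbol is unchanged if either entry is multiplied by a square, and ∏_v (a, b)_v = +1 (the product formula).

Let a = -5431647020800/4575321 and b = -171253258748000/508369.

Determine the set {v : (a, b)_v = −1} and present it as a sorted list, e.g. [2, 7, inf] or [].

[5, 7, 13, inf]

(a, b) ≡ (-7, -1430) mod (ℚ^×)²; places V = {2, 3, 5, 7, 11, 13, 23, 31, ∞}.
(a,b)_31: α=-2, u≡21; β=-2, v≡26 (mod 31); (21|31)=-1, (26|31)=-1; sign (−1)^0·-1^-2·-1^-2 = +1.
(a,b)_3: α=-2, u≡2; β=0, v≡1 (mod 3); (2|3)=-1, (1|3)=+1; sign (−1)^0·-1^0·+1^-2 = +1.
(a,b)_23: α=-2, u≡6; β=-2, v≡17 (mod 23); (6|23)=+1, (17|23)=-1; sign (−1)^0·+1^-2·-1^-2 = +1.
(a,b)_11: α=4, u≡9; β=7, v≡8 (mod 11); (9|11)=+1, (8|11)=-1; sign (−1)^0·+1^7·-1^4 = +1.
(a,b)_7: α=3, u≡3; β=0, v≡5 (mod 7); (3|7)=-1, (5|7)=-1; sign (−1)^0·-1^0·-1^3 = -1.
(a,b)_∞: sgn(-7)=−, sgn(-1430)=−, so -1.
(a,b)_5: α=2, u≡3; β=3, v≡4 (mod 5); (3|5)=-1, (4|5)=+1; sign (−1)^0·-1^3·+1^2 = -1.
(a,b)_2: α=8, β=5; u≡1, v≡5 (mod 8); ε(u)ε(v)=0·0, αω(v)=8·1, βω(u)=5·0; sum ≡ 0  ⇒  +1.
(a,b)_13: α=2, u≡7; β=3, v≡2 (mod 13); (7|13)=-1, (2|13)=-1; sign (−1)^0·-1^3·-1^2 = -1.
(-7, -1430 / ℚ) ramifies at {5, 7, 13, ∞}: a division algebra.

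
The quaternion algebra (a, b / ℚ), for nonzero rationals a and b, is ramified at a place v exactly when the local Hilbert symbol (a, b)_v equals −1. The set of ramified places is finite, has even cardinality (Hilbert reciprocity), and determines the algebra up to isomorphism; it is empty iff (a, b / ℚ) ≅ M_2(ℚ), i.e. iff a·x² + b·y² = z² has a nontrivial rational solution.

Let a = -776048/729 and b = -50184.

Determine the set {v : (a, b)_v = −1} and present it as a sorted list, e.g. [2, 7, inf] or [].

(a, b) ≡ (-287, -1394) mod (ℚ^×)²; places V = {2, 3, 7, 13, 17, 41, ∞}.
(a,b)_3: α=-6, u≡1; β=2, v≡1 (mod 3); (1|3)=+1, (1|3)=+1; sign (−1)^0·+1^2·+1^-6 = +1.
(a,b)_7: α=1, u≡2; β=0, v≡6 (mod 7); (2|7)=+1, (6|7)=-1; sign (−1)^0·+1^0·-1^1 = -1.
(a,b)_41: α=1, u≡3; β=1, v≡6 (mod 41); (3|41)=-1, (6|41)=-1; sign (−1)^0·-1^1·-1^1 = +1.
(a,b)_2: α=4, β=3; u≡1, v≡7 (mod 8); ε(u)ε(v)=0·1, αω(v)=4·0, βω(u)=3·0; sum ≡ 0  ⇒  +1.
(a,b)_∞: sgn(-287)=−, sgn(-1394)=−, so -1.
(a,b)_17: α=0, u≡16; β=1, v≡6 (mod 17); (16|17)=+1, (6|17)=-1; sign (−1)^0·+1^1·-1^0 = +1.
(a,b)_13: α=2, u≡10; β=0, v≡9 (mod 13); (10|13)=+1, (9|13)=+1; sign (−1)^0·+1^0·+1^2 = +1.
Ram(-287, -1394) = {7, ∞}; no ℚ_7-point on the conic.

[7, inf]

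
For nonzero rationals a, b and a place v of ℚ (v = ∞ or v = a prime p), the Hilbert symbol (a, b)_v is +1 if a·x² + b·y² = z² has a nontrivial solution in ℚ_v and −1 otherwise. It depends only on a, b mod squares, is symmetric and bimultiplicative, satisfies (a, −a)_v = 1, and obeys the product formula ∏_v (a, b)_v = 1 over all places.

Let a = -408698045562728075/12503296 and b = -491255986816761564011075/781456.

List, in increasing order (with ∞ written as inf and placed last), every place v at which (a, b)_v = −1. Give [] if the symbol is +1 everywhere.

[37, inf]

(a, b) ≡ (-483923, -2387) mod (ℚ^×)²; places V = {2, 5, 7, 11, 13, 17, 29, 31, 37, 41, ∞}.
(a,b)_31: α=2, u≡8; β=1, v≡5 (mod 31); (8|31)=+1, (5|31)=+1; sign (−1)^0·+1^1·+1^2 = +1.
(a,b)_2: α=-8, β=-4; u≡5, v≡5 (mod 8); ε(u)ε(v)=0·0, αω(v)=-8·1, βω(u)=-4·1; sum ≡ 0  ⇒  +1.
(a,b)_∞: sgn(-483923)=−, sgn(-2387)=−, so -1.
(a,b)_7: α=4, u≡4; β=5, v≡1 (mod 7); (4|7)=+1, (1|7)=+1; sign (−1)^0·+1^5·+1^4 = +1.
(a,b)_29: α=1, u≡21; β=2, v≡24 (mod 29); (21|29)=-1, (24|29)=+1; sign (−1)^0·-1^2·+1^1 = +1.
(a,b)_41: α=1, u≡20; β=2, v≡20 (mod 41); (20|41)=+1, (20|41)=+1; sign (−1)^0·+1^2·+1^1 = +1.
(a,b)_17: α=-2, u≡13; β=-2, v≡5 (mod 17); (13|17)=+1, (5|17)=-1; sign (−1)^0·+1^-2·-1^-2 = +1.
(a,b)_5: α=2, u≡2; β=2, v≡2 (mod 5); (2|5)=-1, (2|5)=-1; sign (−1)^0·-1^2·-1^2 = +1.
(a,b)_13: α=-2, u≡2; β=-2, v≡5 (mod 13); (2|13)=-1, (5|13)=-1; sign (−1)^0·-1^-2·-1^-2 = +1.
(a,b)_37: α=1, u≡23; β=2, v≡18 (mod 37); (23|37)=-1, (18|37)=-1; sign (−1)^0·-1^2·-1^1 = -1.
(a,b)_11: α=5, u≡7; β=7, v≡5 (mod 11); (7|11)=-1, (5|11)=+1; sign (−1)^1·-1^7·+1^5 = +1.
(-483923, -2387 / ℚ) ramifies at {37, ∞}: a division algebra.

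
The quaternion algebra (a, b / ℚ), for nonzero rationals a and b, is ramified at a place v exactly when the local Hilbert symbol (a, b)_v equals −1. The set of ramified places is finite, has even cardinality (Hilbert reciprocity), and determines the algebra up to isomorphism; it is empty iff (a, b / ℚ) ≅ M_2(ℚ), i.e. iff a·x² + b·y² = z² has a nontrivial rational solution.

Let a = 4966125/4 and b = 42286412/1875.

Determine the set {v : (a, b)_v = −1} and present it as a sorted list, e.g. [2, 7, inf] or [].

Mod squares: a ≡ 198645, b ≡ 13209. Check v ∈ {∞, 2, 3, 5, 7, 17, 19, 37, 41}.
v=19: a=19^1·(≡17), b=19^0·(≡17) mod 19; (17|19)=+1, (17|19)=+1; (−1)^{1·0·9}·(+1)^0·(+1)^1 = +1.
v=41: a=41^1·(≡13), b=41^0·(≡19) mod 41; (13|41)=-1, (19|41)=-1; (−1)^{1·0·20}·(-1)^0·(-1)^1 = -1.
v=∞: 198645 > 0 and 13209 > 0  ⇒  (a,b)_∞ = +1.
v=17: a=17^1·(≡12), b=17^1·(≡6) mod 17; (12|17)=-1, (6|17)=-1; (−1)^{1·1·8}·(-1)^1·(-1)^1 = +1.
v=5: a=5^3·(≡1), b=5^-4·(≡4) mod 5; (1|5)=+1, (4|5)=+1; (−1)^{3·-4·2}·(+1)^-4·(+1)^3 = +1.
v=7: a=7^0·(≡6), b=7^5·(≡4) mod 7; (6|7)=-1, (4|7)=+1; (−1)^{0·5·3}·(-1)^5·(+1)^0 = -1.
v=3: a=3^1·(≡2), b=3^-1·(≡2) mod 3; (2|3)=-1, (2|3)=-1; (−1)^{1·-1·1}·(-1)^-1·(-1)^1 = -1.
v=37: a=37^0·(≡24), b=37^1·(≡23) mod 37; (24|37)=-1, (23|37)=-1; (−1)^{0·1·18}·(-1)^1·(-1)^0 = -1.
v=2: v_2(a)=-2, v_2(b)=2; units ≡ 5, 1 (mod 8); ε·ε+αω+βω = 0·0+-2·0+2·1 ≡ 0  ⇒  (a,b)_2 = +1.
Ram(198645, 13209) = {3, 7, 37, 41}; no ℚ_3-point on the conic.

[3, 7, 37, 41]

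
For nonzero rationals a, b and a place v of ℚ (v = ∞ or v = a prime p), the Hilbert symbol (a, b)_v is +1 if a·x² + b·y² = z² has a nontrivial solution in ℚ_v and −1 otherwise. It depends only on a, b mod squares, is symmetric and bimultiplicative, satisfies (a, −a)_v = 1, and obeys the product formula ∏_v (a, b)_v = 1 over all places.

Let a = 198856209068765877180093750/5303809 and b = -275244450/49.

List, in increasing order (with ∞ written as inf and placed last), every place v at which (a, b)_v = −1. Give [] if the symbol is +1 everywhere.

(a, b) ≡ (34086, -30498) mod (ℚ^×)²; places V = {2, 3, 5, 7, 13, 17, 19, 23, 37, 47, ∞}.
(a,b)_∞: sgn(34086)=+, sgn(-30498)=−, so +1.
(a,b)_5: α=6, u≡4; β=2, v≡3 (mod 5); (4|5)=+1, (3|5)=-1; sign (−1)^0·+1^2·-1^6 = +1.
(a,b)_3: α=5, u≡1; β=1, v≡1 (mod 3); (1|3)=+1, (1|3)=+1; sign (−1)^1·+1^1·+1^5 = -1.
(a,b)_23: α=3, u≡11; β=1, v≡1 (mod 23); (11|23)=-1, (1|23)=+1; sign (−1)^1·-1^1·+1^3 = +1.
(a,b)_17: α=2, u≡2; β=1, v≡8 (mod 17); (2|17)=+1, (8|17)=+1; sign (−1)^0·+1^1·+1^2 = +1.
(a,b)_7: α=-4, u≡3; β=-2, v≡2 (mod 7); (3|7)=-1, (2|7)=+1; sign (−1)^0·-1^-2·+1^-4 = +1.
(a,b)_19: α=5, u≡2; β=2, v≡7 (mod 19); (2|19)=-1, (7|19)=+1; sign (−1)^0·-1^2·+1^5 = +1.
(a,b)_37: α=2, u≡1; β=0, v≡21 (mod 37); (1|37)=+1, (21|37)=+1; sign (−1)^0·+1^0·+1^2 = +1.
(a,b)_2: α=1, β=1; u≡3, v≡7 (mod 8); ε(u)ε(v)=1·1, αω(v)=1·0, βω(u)=1·1; sum ≡ 0  ⇒  +1.
(a,b)_13: α=3, u≡4; β=1, v≡6 (mod 13); (4|13)=+1, (6|13)=-1; sign (−1)^0·+1^1·-1^3 = -1.
(a,b)_47: α=-2, u≡38; β=0, v≡26 (mod 47); (38|47)=-1, (26|47)=-1; sign (−1)^0·-1^0·-1^-2 = +1.
|Ram(34086, -30498)| = 2, even; anisotropic at {3, 13}.

[3, 13]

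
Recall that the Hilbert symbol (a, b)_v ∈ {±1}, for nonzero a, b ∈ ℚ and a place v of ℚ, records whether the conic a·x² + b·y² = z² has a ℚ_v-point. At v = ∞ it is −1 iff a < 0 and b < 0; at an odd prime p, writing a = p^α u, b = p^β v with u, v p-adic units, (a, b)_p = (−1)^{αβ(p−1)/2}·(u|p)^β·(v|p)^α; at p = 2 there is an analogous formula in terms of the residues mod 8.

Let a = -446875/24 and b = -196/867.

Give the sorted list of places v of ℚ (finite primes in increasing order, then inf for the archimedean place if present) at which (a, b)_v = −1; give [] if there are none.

[2, 5, 11, inf]

Mod squares: a ≡ -4290, b ≡ -3. Check v ∈ {∞, 2, 3, 5, 7, 11, 13, 17}.
v=7: a=7^0·(≡4), b=7^2·(≡4) mod 7; (4|7)=+1, (4|7)=+1; (−1)^{0·2·3}·(+1)^2·(+1)^0 = +1.
v=∞: -4290 < 0 and -3 < 0  ⇒  (a,b)_∞ = -1.
v=5: a=5^5·(≡3), b=5^0·(≡2) mod 5; (3|5)=-1, (2|5)=-1; (−1)^{5·0·2}·(-1)^0·(-1)^5 = -1.
v=17: a=17^0·(≡3), b=17^-2·(≡14) mod 17; (3|17)=-1, (14|17)=-1; (−1)^{0·-2·8}·(-1)^-2·(-1)^0 = +1.
v=11: a=11^1·(≡10), b=11^0·(≡10) mod 11; (10|11)=-1, (10|11)=-1; (−1)^{1·0·5}·(-1)^0·(-1)^1 = -1.
v=3: a=3^-1·(≡1), b=3^-1·(≡2) mod 3; (1|3)=+1, (2|3)=-1; (−1)^{-1·-1·1}·(+1)^-1·(-1)^-1 = +1.
v=13: a=13^1·(≡8), b=13^0·(≡10) mod 13; (8|13)=-1, (10|13)=+1; (−1)^{1·0·6}·(-1)^0·(+1)^1 = +1.
v=2: v_2(a)=-3, v_2(b)=2; units ≡ 7, 5 (mod 8); ε·ε+αω+βω = 1·0+-3·1+2·0 ≡ 1  ⇒  (a,b)_2 = -1.
Ram(-4290, -3) = {2, 5, 11, ∞}; no ℚ_2-point on the conic.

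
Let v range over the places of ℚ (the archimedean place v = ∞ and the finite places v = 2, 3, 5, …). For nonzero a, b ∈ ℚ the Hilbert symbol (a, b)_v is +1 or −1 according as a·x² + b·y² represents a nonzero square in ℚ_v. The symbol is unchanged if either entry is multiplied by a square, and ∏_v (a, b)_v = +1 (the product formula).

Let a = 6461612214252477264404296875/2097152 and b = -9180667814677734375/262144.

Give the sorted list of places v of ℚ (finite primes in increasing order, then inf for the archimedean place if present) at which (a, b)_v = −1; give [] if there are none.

Mod squares: a ≡ 70, b ≡ -143. Check v ∈ {∞, 2, 3, 5, 7, 11, 13}.
v=11: a=11^4·(≡4), b=11^3·(≡3) mod 11; (4|11)=+1, (3|11)=+1; (−1)^{4·3·5}·(+1)^3·(+1)^4 = +1.
v=13: a=13^4·(≡6), b=13^3·(≡5) mod 13; (6|13)=-1, (5|13)=-1; (−1)^{4·3·6}·(-1)^3·(-1)^4 = -1.
v=∞: 70 > 0 and -143 < 0  ⇒  (a,b)_∞ = +1.
v=5: a=5^17·(≡1), b=5^10·(≡3) mod 5; (1|5)=+1, (3|5)=-1; (−1)^{17·10·2}·(+1)^10·(-1)^17 = -1.
v=3: a=3^10·(≡1), b=3^8·(≡1) mod 3; (1|3)=+1, (1|3)=+1; (−1)^{10·8·1}·(+1)^8·(+1)^10 = +1.
v=2: v_2(a)=-21, v_2(b)=-18; units ≡ 3, 1 (mod 8); ε·ε+αω+βω = 1·0+-21·0+-18·1 ≡ 0  ⇒  (a,b)_2 = +1.
v=7: a=7^3·(≡6), b=7^2·(≡4) mod 7; (6|7)=-1, (4|7)=+1; (−1)^{3·2·3}·(-1)^2·(+1)^3 = +1.
|Ram(70, -143)| = 2, even; anisotropic at {5, 13}.

[5, 13]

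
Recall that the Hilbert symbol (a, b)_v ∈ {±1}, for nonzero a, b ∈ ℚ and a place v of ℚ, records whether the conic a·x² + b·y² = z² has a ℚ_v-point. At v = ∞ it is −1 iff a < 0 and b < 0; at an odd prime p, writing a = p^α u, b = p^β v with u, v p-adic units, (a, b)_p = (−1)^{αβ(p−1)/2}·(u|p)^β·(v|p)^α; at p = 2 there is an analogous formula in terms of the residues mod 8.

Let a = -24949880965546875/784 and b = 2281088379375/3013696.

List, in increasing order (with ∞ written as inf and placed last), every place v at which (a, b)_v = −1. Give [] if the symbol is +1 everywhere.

[5, 17]

(a, b) ≡ (-20995, 23) mod (ℚ^×)²; places V = {2, 3, 5, 7, 13, 17, 19, 23, 31, ∞}.
(a,b)_7: α=-2, u≡6; β=-2, v≡4 (mod 7); (6|7)=-1, (4|7)=+1; sign (−1)^0·-1^-2·+1^-2 = +1.
(a,b)_2: α=-4, β=-6; u≡5, v≡7 (mod 8); ε(u)ε(v)=0·1, αω(v)=-4·0, βω(u)=-6·1; sum ≡ 0  ⇒  +1.
(a,b)_31: α=0, u≡11; β=-2, v≡24 (mod 31); (11|31)=-1, (24|31)=-1; sign (−1)^0·-1^-2·-1^0 = +1.
(a,b)_19: α=3, u≡4; β=2, v≡4 (mod 19); (4|19)=+1, (4|19)=+1; sign (−1)^0·+1^2·+1^3 = +1.
(a,b)_∞: sgn(-20995)=−, sgn(23)=+, so +1.
(a,b)_13: α=1, u≡3; β=2, v≡10 (mod 13); (3|13)=+1, (10|13)=+1; sign (−1)^0·+1^2·+1^1 = +1.
(a,b)_23: α=0, u≡3; β=1, v≡2 (mod 23); (3|23)=+1, (2|23)=+1; sign (−1)^0·+1^1·+1^0 = +1.
(a,b)_17: α=3, u≡3; β=2, v≡12 (mod 17); (3|17)=-1, (12|17)=-1; sign (−1)^0·-1^2·-1^3 = -1.
(a,b)_3: α=6, u≡2; β=2, v≡2 (mod 3); (2|3)=-1, (2|3)=-1; sign (−1)^0·-1^2·-1^6 = +1.
(a,b)_5: α=7, u≡4; β=4, v≡2 (mod 5); (4|5)=+1, (2|5)=-1; sign (−1)^0·+1^4·-1^7 = -1.
|Ram(-20995, 23)| = 2, even; anisotropic at {5, 17}.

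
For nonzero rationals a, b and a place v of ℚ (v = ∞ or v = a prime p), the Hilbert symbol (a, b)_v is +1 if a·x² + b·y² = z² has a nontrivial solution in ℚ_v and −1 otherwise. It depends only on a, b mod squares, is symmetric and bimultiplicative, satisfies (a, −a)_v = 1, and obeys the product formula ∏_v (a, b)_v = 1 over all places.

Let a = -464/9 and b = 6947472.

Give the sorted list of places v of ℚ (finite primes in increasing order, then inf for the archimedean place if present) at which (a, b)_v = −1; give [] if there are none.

[7, 23]

Mod squares: a ≡ -29, b ≡ 434217. Check v ∈ {∞, 2, 3, 7, 23, 29, 31}.
v=3: a=3^-2·(≡1), b=3^1·(≡1) mod 3; (1|3)=+1, (1|3)=+1; (−1)^{-2·1·1}·(+1)^1·(+1)^-2 = +1.
v=7: a=7^0·(≡6), b=7^1·(≡1) mod 7; (6|7)=-1, (1|7)=+1; (−1)^{0·1·3}·(-1)^1·(+1)^0 = -1.
v=29: a=29^1·(≡24), b=29^1·(≡28) mod 29; (24|29)=+1, (28|29)=+1; (−1)^{1·1·14}·(+1)^1·(+1)^1 = +1.
v=∞: -29 < 0 and 434217 > 0  ⇒  (a,b)_∞ = +1.
v=31: a=31^0·(≡7), b=31^1·(≡13) mod 31; (7|31)=+1, (13|31)=-1; (−1)^{0·1·15}·(+1)^1·(-1)^0 = +1.
v=23: a=23^0·(≡20), b=23^1·(≡5) mod 23; (20|23)=-1, (5|23)=-1; (−1)^{0·1·11}·(-1)^1·(-1)^0 = -1.
v=2: v_2(a)=4, v_2(b)=4; units ≡ 3, 1 (mod 8); ε·ε+αω+βω = 1·0+4·0+4·1 ≡ 0  ⇒  (a,b)_2 = +1.
|Ram(-29, 434217)| = 2, even; anisotropic at {7, 23}.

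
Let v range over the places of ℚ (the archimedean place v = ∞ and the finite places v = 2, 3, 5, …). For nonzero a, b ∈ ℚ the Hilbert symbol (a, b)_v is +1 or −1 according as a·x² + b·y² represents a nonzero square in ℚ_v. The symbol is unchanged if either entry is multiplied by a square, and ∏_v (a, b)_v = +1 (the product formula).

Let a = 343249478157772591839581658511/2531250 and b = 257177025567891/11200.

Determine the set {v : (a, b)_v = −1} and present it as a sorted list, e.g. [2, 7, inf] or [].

(a, b) ≡ (4862, 77) mod (ℚ^×)²; places V = {2, 3, 5, 7, 11, 13, 17, 29, ∞}.
(a,b)_∞: sgn(4862)=+, sgn(77)=+, so +1.
(a,b)_11: α=3, u≡8; β=3, v≡2 (mod 11); (8|11)=-1, (2|11)=-1; sign (−1)^1·-1^3·-1^3 = -1.
(a,b)_5: α=-6, u≡3; β=-2, v≡2 (mod 5); (3|5)=-1, (2|5)=-1; sign (−1)^0·-1^-2·-1^-6 = +1.
(a,b)_2: α=-1, β=-6; u≡7, v≡5 (mod 8); ε(u)ε(v)=1·0, αω(v)=-1·1, βω(u)=-6·0; sum ≡ 1  ⇒  -1.
(a,b)_13: α=7, u≡12; β=4, v≡10 (mod 13); (12|13)=+1, (10|13)=+1; sign (−1)^0·+1^4·+1^7 = +1.
(a,b)_29: α=4, u≡19; β=0, v≡17 (mod 29); (19|29)=-1, (17|29)=-1; sign (−1)^0·-1^0·-1^4 = +1.
(a,b)_17: α=9, u≡7; β=4, v≡1 (mod 17); (7|17)=-1, (1|17)=+1; sign (−1)^0·-1^4·+1^9 = +1.
(a,b)_3: α=-4, u≡2; β=4, v≡2 (mod 3); (2|3)=-1, (2|3)=-1; sign (−1)^0·-1^4·-1^-4 = +1.
(a,b)_7: α=2, u≡1; β=-1, v≡4 (mod 7); (1|7)=+1, (4|7)=+1; sign (−1)^0·+1^-1·+1^2 = +1.
|Ram(4862, 77)| = 2, even; anisotropic at {2, 11}.

[2, 11]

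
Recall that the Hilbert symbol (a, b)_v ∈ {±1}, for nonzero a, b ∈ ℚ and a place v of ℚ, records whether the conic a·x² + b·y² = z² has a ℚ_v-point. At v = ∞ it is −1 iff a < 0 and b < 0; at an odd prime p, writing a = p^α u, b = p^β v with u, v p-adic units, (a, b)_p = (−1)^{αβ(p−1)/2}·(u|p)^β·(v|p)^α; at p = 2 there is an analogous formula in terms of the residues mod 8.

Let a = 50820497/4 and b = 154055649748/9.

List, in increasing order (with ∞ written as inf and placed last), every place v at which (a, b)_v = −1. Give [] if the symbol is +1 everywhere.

(a, b) ≡ (17, 133) mod (ℚ^×)²; places V = {2, 3, 7, 11, 13, 17, 19, ∞}.
(a,b)_13: α=2, u≡9; β=2, v≡4 (mod 13); (9|13)=+1, (4|13)=+1; sign (−1)^0·+1^2·+1^2 = +1.
(a,b)_∞: sgn(17)=+, sgn(133)=+, so +1.
(a,b)_2: α=-2, β=2; u≡1, v≡5 (mod 8); ε(u)ε(v)=0·0, αω(v)=-2·1, βω(u)=2·0; sum ≡ 0  ⇒  +1.
(a,b)_19: α=2, u≡11; β=1, v≡11 (mod 19); (11|19)=+1, (11|19)=+1; sign (−1)^0·+1^1·+1^2 = +1.
(a,b)_17: α=1, u≡2; β=2, v≡6 (mod 17); (2|17)=+1, (6|17)=-1; sign (−1)^0·+1^2·-1^1 = -1.
(a,b)_11: α=0, u≡6; β=2, v≡1 (mod 11); (6|11)=-1, (1|11)=+1; sign (−1)^0·-1^2·+1^0 = +1.
(a,b)_3: α=0, u≡2; β=-2, v≡1 (mod 3); (2|3)=-1, (1|3)=+1; sign (−1)^0·-1^-2·+1^0 = +1.
(a,b)_7: α=2, u≡3; β=3, v≡5 (mod 7); (3|7)=-1, (5|7)=-1; sign (−1)^0·-1^3·-1^2 = -1.
Ram(17, 133) = {7, 17}; no ℚ_7-point on the conic.

[7, 17]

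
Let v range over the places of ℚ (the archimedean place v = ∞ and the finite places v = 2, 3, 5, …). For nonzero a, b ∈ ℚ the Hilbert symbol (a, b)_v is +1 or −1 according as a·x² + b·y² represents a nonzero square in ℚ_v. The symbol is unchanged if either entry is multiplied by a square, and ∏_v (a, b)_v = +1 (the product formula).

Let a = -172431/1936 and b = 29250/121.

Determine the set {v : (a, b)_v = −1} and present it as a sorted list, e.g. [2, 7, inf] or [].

Mod squares: a ≡ -391, b ≡ 130. Check v ∈ {∞, 2, 3, 5, 7, 11, 13, 17, 23}.
v=13: a=13^0·(≡12), b=13^1·(≡10) mod 13; (12|13)=+1, (10|13)=+1; (−1)^{0·1·6}·(+1)^1·(+1)^0 = +1.
v=7: a=7^2·(≡4), b=7^0·(≡2) mod 7; (4|7)=+1, (2|7)=+1; (−1)^{2·0·3}·(+1)^0·(+1)^2 = +1.
v=3: a=3^2·(≡2), b=3^2·(≡1) mod 3; (2|3)=-1, (1|3)=+1; (−1)^{2·2·1}·(-1)^2·(+1)^2 = +1.
v=23: a=23^1·(≡6), b=23^0·(≡22) mod 23; (6|23)=+1, (22|23)=-1; (−1)^{1·0·11}·(+1)^0·(-1)^1 = -1.
v=11: a=11^-2·(≡1), b=11^-2·(≡1) mod 11; (1|11)=+1, (1|11)=+1; (−1)^{-2·-2·5}·(+1)^-2·(+1)^-2 = +1.
v=5: a=5^0·(≡4), b=5^3·(≡4) mod 5; (4|5)=+1, (4|5)=+1; (−1)^{0·3·2}·(+1)^3·(+1)^0 = +1.
v=2: v_2(a)=-4, v_2(b)=1; units ≡ 1, 1 (mod 8); ε·ε+αω+βω = 0·0+-4·0+1·0 ≡ 0  ⇒  (a,b)_2 = +1.
v=∞: -391 < 0 and 130 > 0  ⇒  (a,b)_∞ = +1.
v=17: a=17^1·(≡14), b=17^0·(≡5) mod 17; (14|17)=-1, (5|17)=-1; (−1)^{1·0·8}·(-1)^0·(-1)^1 = -1.
(-391, 130 / ℚ) ramifies at {17, 23}: a division algebra.

[17, 23]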